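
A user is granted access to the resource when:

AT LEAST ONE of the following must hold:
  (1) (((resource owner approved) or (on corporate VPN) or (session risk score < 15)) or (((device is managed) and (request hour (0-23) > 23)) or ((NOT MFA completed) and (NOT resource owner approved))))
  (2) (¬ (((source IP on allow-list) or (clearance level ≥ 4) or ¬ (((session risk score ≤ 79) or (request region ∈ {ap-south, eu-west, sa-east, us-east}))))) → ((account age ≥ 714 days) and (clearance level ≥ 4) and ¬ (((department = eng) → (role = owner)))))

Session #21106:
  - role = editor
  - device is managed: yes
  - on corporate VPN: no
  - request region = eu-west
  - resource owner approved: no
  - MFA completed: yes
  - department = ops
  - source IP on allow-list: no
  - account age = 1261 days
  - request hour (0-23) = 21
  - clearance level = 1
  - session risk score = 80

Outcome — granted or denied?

Atomic conditions:
  resource owner approved: no → false
  on corporate VPN: no → false
  session risk score < 15: 80 < 15 is false
  device is managed: yes → true
  request hour (0-23) > 23: 21 > 23 is false
  NOT MFA completed: yes → false
  NOT resource owner approved: no → true
  source IP on allow-list: no → false
  clearance level ≥ 4: 1 ≥ 4 is false
  session risk score ≤ 79: 80 ≤ 79 is false
  request region ∈ {ap-south, eu-west, sa-east, us-east}: eu-west is in the set → true
  account age ≥ 714 days: 1261 ≥ 714 is true
  department = eng: ops == eng is false
  role = owner: editor == owner is false
Combine:
[1.1] false OR false OR false = false
[1.2.1] true AND false = false
[1.2.2] false AND true = false
[1.2] false OR false = false
[1] false OR false = false
[2.1.1.3.1] false OR true = true
[2.1.1.3] NOT true = false
[2.1.1] false OR false OR false = false
[2.1] NOT false = true
[2.2.3.1] false → false (antecedent false ⇒ implication holds) = true
[2.2.3] NOT true = false
[2.2] true AND false AND false = false
[2] true → false = false
[root] false OR false = false
Overall: false → denied

Denied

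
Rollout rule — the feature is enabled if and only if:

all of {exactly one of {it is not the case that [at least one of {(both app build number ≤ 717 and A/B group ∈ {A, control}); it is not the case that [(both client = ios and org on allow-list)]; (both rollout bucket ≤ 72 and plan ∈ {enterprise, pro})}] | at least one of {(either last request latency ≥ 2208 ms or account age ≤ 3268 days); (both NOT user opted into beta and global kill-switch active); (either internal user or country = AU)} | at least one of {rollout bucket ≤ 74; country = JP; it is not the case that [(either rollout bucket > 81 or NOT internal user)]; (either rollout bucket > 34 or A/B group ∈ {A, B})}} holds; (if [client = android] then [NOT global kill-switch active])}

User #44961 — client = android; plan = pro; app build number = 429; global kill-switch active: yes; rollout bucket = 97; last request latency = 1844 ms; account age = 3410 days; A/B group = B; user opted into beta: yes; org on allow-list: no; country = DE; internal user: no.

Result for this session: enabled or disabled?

Atomic conditions:
  app build number ≤ 717: 429 ≤ 717 is true
  A/B group ∈ {A, control}: B is not in the set → false
  client = ios: android == ios is false
  org on allow-list: no → false
  rollout bucket ≤ 72: 97 ≤ 72 is false
  plan ∈ {enterprise, pro}: pro is in the set → true
  last request latency ≥ 2208 ms: 1844 ≥ 2208 is false
  account age ≤ 3268 days: 3410 ≤ 3268 is false
  NOT user opted into beta: yes → false
  global kill-switch active: yes → true
  internal user: no → false
  country = AU: DE == AU is false
  rollout bucket ≤ 74: 97 ≤ 74 is false
  country = JP: DE == JP is false
  rollout bucket > 81: 97 > 81 is true
  NOT internal user: no → true
  rollout bucket > 34: 97 > 34 is true
  A/B group ∈ {A, B}: B is in the set → true
  client = android: android == android is true
  NOT global kill-switch active: yes → false
Combine:
[1.1.1.1] true AND false = false
[1.1.1.2.1] false AND false = false
[1.1.1.2] NOT false = true
[1.1.1.3] false AND true = false
[1.1.1] false OR true OR false = true
[1.1] NOT true = false
[1.2.1] false OR false = false
[1.2.2] false AND true = false
[1.2.3] false OR false = false
[1.2] false OR false OR false = false
[1.3.3.1] true OR true = true
[1.3.3] NOT true = false
[1.3.4] true OR true = true
[1.3] false OR false OR false OR true = true
[1] exactly-one(false, false, true) = true
[2] true → false = false
[root] true AND false = false
Overall: false → disabled

Disabled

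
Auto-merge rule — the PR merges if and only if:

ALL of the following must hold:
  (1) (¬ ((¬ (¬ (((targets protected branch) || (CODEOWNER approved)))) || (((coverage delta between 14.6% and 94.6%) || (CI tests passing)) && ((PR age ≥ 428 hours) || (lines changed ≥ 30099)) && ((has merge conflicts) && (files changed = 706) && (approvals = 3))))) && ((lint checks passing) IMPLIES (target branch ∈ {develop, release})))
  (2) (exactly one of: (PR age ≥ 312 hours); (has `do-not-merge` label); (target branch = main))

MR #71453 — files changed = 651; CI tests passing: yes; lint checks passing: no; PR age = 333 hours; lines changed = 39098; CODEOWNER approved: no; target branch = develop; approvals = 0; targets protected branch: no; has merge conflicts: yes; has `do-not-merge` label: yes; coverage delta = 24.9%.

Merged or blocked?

Atomic conditions:
  targets protected branch: no → false
  CODEOWNER approved: no → false
  coverage delta between 14.6% and 94.6%: 24.9 in [14.6, 94.6] is true
  CI tests passing: yes → true
  PR age ≥ 428 hours: 333 ≥ 428 is false
  lines changed ≥ 30099: 39098 ≥ 30099 is true
  has merge conflicts: yes → true
  files changed = 706: 651 == 706 is false
  approvals = 3: 0 == 3 is false
  lint checks passing: no → false
  target branch ∈ {develop, release}: develop is in the set → true
  PR age ≥ 312 hours: 333 ≥ 312 is true
  has `do-not-merge` label: yes → true
  target branch = main: develop == main is false
Combine:
[1.1.1.1.1.1] false OR false = false
[1.1.1.1.1] NOT false = true
[1.1.1.1] NOT true = false
[1.1.1.2.1] true OR true = true
[1.1.1.2.2] false OR true = true
[1.1.1.2.3] true AND false AND false = false
[1.1.1.2] true AND true AND false = false
[1.1.1] false OR false = false
[1.1] NOT false = true
[1.2] false → true (antecedent false ⇒ implication holds) = true
[1] true AND true = true
[2] exactly-one(true, true, false) = false
[root] true AND false = false
Overall: false → blocked

Blocked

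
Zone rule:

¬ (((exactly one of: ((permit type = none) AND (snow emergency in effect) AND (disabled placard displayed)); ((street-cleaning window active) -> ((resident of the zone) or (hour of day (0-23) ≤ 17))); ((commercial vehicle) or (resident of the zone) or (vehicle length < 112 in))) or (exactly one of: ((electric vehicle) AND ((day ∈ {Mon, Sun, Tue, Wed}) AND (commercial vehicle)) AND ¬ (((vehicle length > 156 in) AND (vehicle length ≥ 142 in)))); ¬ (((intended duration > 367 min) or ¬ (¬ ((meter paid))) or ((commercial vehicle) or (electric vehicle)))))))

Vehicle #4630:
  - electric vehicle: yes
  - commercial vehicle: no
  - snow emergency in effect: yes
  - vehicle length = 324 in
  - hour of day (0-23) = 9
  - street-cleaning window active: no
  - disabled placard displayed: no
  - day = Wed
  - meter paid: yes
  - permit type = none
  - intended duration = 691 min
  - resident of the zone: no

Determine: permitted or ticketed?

Ticketed

Atomic conditions:
  permit type = none: none == none is true
  snow emergency in effect: yes → true
  disabled placard displayed: no → false
  street-cleaning window active: no → false
  resident of the zone: no → false
  hour of day (0-23) ≤ 17: 9 ≤ 17 is true
  commercial vehicle: no → false
  vehicle length < 112 in: 324 < 112 is false
  electric vehicle: yes → true
  day ∈ {Mon, Sun, Tue, Wed}: Wed is in the set → true
  vehicle length > 156 in: 324 > 156 is true
  vehicle length ≥ 142 in: 324 ≥ 142 is true
  intended duration > 367 min: 691 > 367 is true
  meter paid: yes → true
Combine:
[1.1.1] true AND true AND false = false
[1.1.2.2] false OR true = true
[1.1.2] false → true (antecedent false ⇒ implication holds) = true
[1.1.3] false OR false OR false = false
[1.1] exactly-one(false, true, false) = true
[1.2.1.2] true AND false = false
[1.2.1.3.1] true AND true = true
[1.2.1.3] NOT true = false
[1.2.1] true AND false AND false = false
[1.2.2.1.2.1] NOT true = false
[1.2.2.1.2] NOT false = true
[1.2.2.1.3] false OR true = true
[1.2.2.1] true OR true OR true = true
[1.2.2] NOT true = false
[1.2] exactly-one(false, false) = false
[1] true OR false = true
[root] NOT true = false
Overall: false → ticketed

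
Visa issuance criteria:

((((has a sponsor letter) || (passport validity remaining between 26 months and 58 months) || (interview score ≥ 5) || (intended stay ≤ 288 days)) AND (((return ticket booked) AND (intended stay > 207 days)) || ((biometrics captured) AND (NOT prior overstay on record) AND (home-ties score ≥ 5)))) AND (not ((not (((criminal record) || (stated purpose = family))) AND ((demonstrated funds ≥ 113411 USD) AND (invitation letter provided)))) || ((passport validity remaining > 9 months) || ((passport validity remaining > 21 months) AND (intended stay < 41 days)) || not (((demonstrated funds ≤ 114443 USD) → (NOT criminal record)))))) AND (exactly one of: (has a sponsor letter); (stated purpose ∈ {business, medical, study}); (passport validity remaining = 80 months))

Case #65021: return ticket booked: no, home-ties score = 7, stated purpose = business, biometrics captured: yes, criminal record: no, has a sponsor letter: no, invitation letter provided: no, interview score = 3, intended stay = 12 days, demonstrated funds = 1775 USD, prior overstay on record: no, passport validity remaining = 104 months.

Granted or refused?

Granted

Atomic conditions:
  has a sponsor letter: no → false
  passport validity remaining between 26 months and 58 months: 104 in [26, 58] is false
  interview score ≥ 5: 3 ≥ 5 is false
  intended stay ≤ 288 days: 12 ≤ 288 is true
  return ticket booked: no → false
  intended stay > 207 days: 12 > 207 is false
  biometrics captured: yes → true
  NOT prior overstay on record: no → true
  home-ties score ≥ 5: 7 ≥ 5 is true
  criminal record: no → false
  stated purpose = family: business == family is false
  demonstrated funds ≥ 113411 USD: 1775 ≥ 113411 is false
  invitation letter provided: no → false
  passport validity remaining > 9 months: 104 > 9 is true
  passport validity remaining > 21 months: 104 > 21 is true
  intended stay < 41 days: 12 < 41 is true
  demonstrated funds ≤ 114443 USD: 1775 ≤ 114443 is true
  NOT criminal record: no → true
  stated purpose ∈ {business, medical, study}: business is in the set → true
  passport validity remaining = 80 months: 104 == 80 is false
Combine:
[1.1.1] false OR false OR false OR true = true
[1.1.2.1] false AND false = false
[1.1.2.2] true AND true AND true = true
[1.1.2] false OR true = true
[1.1] true AND true = true
[1.2.1.1.1.1] false OR false = false
[1.2.1.1.1] NOT false = true
[1.2.1.1.2] false AND false = false
[1.2.1.1] true AND false = false
[1.2.1] NOT false = true
[1.2.2.2] true AND true = true
[1.2.2.3.1] true → true = true
[1.2.2.3] NOT true = false
[1.2.2] true OR true OR false = true
[1.2] true OR true = true
[1] true AND true = true
[2] exactly-one(false, true, false) = true
[root] true AND true = true
Overall: true → granted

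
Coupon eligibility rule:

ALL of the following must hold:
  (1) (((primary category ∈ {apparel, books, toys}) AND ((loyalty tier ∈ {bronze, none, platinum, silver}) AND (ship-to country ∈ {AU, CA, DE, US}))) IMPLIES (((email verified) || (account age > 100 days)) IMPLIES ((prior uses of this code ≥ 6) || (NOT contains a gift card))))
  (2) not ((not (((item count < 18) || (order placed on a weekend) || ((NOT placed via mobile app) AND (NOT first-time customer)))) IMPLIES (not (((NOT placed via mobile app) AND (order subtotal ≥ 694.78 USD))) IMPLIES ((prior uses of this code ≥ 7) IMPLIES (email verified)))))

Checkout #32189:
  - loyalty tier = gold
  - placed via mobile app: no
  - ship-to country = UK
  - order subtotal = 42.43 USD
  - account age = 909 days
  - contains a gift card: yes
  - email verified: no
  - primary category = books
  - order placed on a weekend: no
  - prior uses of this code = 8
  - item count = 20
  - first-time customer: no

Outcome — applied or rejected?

Rejected

Atomic conditions:
  primary category ∈ {apparel, books, toys}: books is in the set → true
  loyalty tier ∈ {bronze, none, platinum, silver}: gold is not in the set → false
  ship-to country ∈ {AU, CA, DE, US}: UK is not in the set → false
  email verified: no → false
  account age > 100 days: 909 > 100 is true
  prior uses of this code ≥ 6: 8 ≥ 6 is true
  NOT contains a gift card: yes → false
  item count < 18: 20 < 18 is false
  order placed on a weekend: no → false
  NOT placed via mobile app: no → true
  NOT first-time customer: no → true
  order subtotal ≥ 694.78 USD: 42.43 ≥ 694.78 is false
  prior uses of this code ≥ 7: 8 ≥ 7 is true
Combine:
[1.1.2] false AND false = false
[1.1] true AND false = false
[1.2.1] false OR true = true
[1.2.2] true OR false = true
[1.2] true → true = true
[1] false → true (antecedent false ⇒ implication holds) = true
[2.1.1.1.3] true AND true = true
[2.1.1.1] false OR false OR true = true
[2.1.1] NOT true = false
[2.1.2.1.1] true AND false = false
[2.1.2.1] NOT false = true
[2.1.2.2] true → false = false
[2.1.2] true → false = false
[2.1] false → false (antecedent false ⇒ implication holds) = true
[2] NOT true = false
[root] true AND false = false
Overall: false → rejected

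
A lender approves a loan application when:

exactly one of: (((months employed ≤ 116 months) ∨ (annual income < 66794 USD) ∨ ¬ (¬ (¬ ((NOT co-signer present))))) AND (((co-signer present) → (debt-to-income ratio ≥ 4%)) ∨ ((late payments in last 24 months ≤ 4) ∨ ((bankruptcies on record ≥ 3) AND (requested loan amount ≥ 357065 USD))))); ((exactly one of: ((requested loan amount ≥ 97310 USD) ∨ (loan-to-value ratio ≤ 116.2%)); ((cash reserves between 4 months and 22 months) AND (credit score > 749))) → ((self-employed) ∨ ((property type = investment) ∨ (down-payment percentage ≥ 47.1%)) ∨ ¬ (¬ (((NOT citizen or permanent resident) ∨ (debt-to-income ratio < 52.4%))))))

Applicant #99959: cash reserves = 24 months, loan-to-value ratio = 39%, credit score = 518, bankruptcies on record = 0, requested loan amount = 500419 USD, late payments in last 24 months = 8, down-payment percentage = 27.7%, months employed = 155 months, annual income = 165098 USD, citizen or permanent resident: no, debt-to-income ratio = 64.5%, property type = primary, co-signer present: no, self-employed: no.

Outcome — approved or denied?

Atomic conditions:
  months employed ≤ 116 months: 155 ≤ 116 is false
  annual income < 66794 USD: 165098 < 66794 is false
  NOT co-signer present: no → true
  co-signer present: no → false
  debt-to-income ratio ≥ 4%: 64.5 ≥ 4 is true
  late payments in last 24 months ≤ 4: 8 ≤ 4 is false
  bankruptcies on record ≥ 3: 0 ≥ 3 is false
  requested loan amount ≥ 357065 USD: 500419 ≥ 357065 is true
  requested loan amount ≥ 97310 USD: 500419 ≥ 97310 is true
  loan-to-value ratio ≤ 116.2%: 39 ≤ 116.2 is true
  cash reserves between 4 months and 22 months: 24 in [4, 22] is false
  credit score > 749: 518 > 749 is false
  self-employed: no → false
  property type = investment: primary == investment is false
  down-payment percentage ≥ 47.1%: 27.7 ≥ 47.1 is false
  NOT citizen or permanent resident: no → true
  debt-to-income ratio < 52.4%: 64.5 < 52.4 is false
Combine:
[1.1.3.1.1] NOT true = false
[1.1.3.1] NOT false = true
[1.1.3] NOT true = false
[1.1] false OR false OR false = false
[1.2.1] false → true (antecedent false ⇒ implication holds) = true
[1.2.2.2] false AND true = false
[1.2.2] false OR false = false
[1.2] true OR false = true
[1] false AND true = false
[2.1.1] true OR true = true
[2.1.2] false AND false = false
[2.1] exactly-one(true, false) = true
[2.2.2] false OR false = false
[2.2.3.1.1] true OR false = true
[2.2.3.1] NOT true = false
[2.2.3] NOT false = true
[2.2] false OR false OR true = true
[2] true → true = true
[root] exactly-one(false, true) = true
Overall: true → approved

Approved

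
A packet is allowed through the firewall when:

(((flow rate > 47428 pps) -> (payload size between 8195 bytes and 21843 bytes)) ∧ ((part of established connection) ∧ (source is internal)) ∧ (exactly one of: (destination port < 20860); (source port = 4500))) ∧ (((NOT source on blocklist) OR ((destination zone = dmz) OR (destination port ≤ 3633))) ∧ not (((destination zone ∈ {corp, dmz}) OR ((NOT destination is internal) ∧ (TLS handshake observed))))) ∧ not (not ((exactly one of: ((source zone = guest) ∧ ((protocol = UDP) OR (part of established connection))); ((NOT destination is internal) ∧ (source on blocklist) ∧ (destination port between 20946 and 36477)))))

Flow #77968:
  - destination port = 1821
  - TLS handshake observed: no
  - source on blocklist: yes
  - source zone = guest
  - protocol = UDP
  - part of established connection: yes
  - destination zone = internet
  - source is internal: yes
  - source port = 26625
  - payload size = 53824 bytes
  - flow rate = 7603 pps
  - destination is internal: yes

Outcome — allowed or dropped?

Allowed

Atomic conditions:
  flow rate > 47428 pps: 7603 > 47428 is false
  payload size between 8195 bytes and 21843 bytes: 53824 in [8195, 21843] is false
  part of established connection: yes → true
  source is internal: yes → true
  destination port < 20860: 1821 < 20860 is true
  source port = 4500: 26625 == 4500 is false
  NOT source on blocklist: yes → false
  destination zone = dmz: internet == dmz is false
  destination port ≤ 3633: 1821 ≤ 3633 is true
  destination zone ∈ {corp, dmz}: internet is not in the set → false
  NOT destination is internal: yes → false
  TLS handshake observed: no → false
  source zone = guest: guest == guest is true
  protocol = UDP: UDP == UDP is true
  source on blocklist: yes → true
  destination port between 20946 and 36477: 1821 in [20946, 36477] is false
Combine:
[1.1] false → false (antecedent false ⇒ implication holds) = true
[1.2] true AND true = true
[1.3] exactly-one(true, false) = true
[1] true AND true AND true = true
[2.1.2] false OR true = true
[2.1] false OR true = true
[2.2.1.2] false AND false = false
[2.2.1] false OR false = false
[2.2] NOT false = true
[2] true AND true = true
[3.1.1.1.2] true OR true = true
[3.1.1.1] true AND true = true
[3.1.1.2] false AND true AND false = false
[3.1.1] exactly-one(true, false) = true
[3.1] NOT true = false
[3] NOT false = true
[root] true AND true AND true = true
Overall: true → allowed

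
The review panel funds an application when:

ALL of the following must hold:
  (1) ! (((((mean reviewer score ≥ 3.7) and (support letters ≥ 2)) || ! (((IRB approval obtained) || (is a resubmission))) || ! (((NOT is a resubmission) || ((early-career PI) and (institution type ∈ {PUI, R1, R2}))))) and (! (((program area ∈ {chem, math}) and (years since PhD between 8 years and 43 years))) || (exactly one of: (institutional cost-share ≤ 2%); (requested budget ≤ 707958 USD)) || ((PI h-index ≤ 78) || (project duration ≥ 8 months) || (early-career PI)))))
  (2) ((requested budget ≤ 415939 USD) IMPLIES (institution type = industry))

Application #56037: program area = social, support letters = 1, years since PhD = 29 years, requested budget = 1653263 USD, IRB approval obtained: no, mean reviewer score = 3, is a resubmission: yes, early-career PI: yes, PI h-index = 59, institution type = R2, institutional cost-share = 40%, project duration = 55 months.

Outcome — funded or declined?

Funded

Atomic conditions:
  mean reviewer score ≥ 3.7: 3 ≥ 3.7 is false
  support letters ≥ 2: 1 ≥ 2 is false
  IRB approval obtained: no → false
  is a resubmission: yes → true
  NOT is a resubmission: yes → false
  early-career PI: yes → true
  institution type ∈ {PUI, R1, R2}: R2 is in the set → true
  program area ∈ {chem, math}: social is not in the set → false
  years since PhD between 8 years and 43 years: 29 in [8, 43] is true
  institutional cost-share ≤ 2%: 40 ≤ 2 is false
  requested budget ≤ 707958 USD: 1653263 ≤ 707958 is false
  PI h-index ≤ 78: 59 ≤ 78 is true
  project duration ≥ 8 months: 55 ≥ 8 is true
  requested budget ≤ 415939 USD: 1653263 ≤ 415939 is false
  institution type = industry: R2 == industry is false
Combine:
[1.1.1.1] false AND false = false
[1.1.1.2.1] false OR true = true
[1.1.1.2] NOT true = false
[1.1.1.3.1.2] true AND true = true
[1.1.1.3.1] false OR true = true
[1.1.1.3] NOT true = false
[1.1.1] false OR false OR false = false
[1.1.2.1.1] false AND true = false
[1.1.2.1] NOT false = true
[1.1.2.2] exactly-one(false, false) = false
[1.1.2.3] true OR true OR true = true
[1.1.2] true OR false OR true = true
[1.1] false AND true = false
[1] NOT false = true
[2] false → false (antecedent false ⇒ implication holds) = true
[root] true AND true = true
Overall: true → funded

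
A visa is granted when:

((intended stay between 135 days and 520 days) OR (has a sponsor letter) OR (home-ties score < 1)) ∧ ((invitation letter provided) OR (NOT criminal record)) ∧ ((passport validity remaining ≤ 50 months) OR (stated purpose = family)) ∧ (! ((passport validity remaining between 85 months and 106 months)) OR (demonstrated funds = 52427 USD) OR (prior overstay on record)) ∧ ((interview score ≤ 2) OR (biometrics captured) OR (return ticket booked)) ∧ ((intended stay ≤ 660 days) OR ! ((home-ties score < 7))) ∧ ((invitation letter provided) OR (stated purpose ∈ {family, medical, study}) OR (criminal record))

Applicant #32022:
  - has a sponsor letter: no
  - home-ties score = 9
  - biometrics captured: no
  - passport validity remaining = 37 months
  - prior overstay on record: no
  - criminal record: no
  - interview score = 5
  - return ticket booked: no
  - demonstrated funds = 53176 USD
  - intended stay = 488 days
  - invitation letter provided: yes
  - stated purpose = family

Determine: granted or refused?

Refused

Atomic conditions:
  intended stay between 135 days and 520 days: 488 in [135, 520] is true
  has a sponsor letter: no → false
  home-ties score < 1: 9 < 1 is false
  invitation letter provided: yes → true
  NOT criminal record: no → true
  passport validity remaining ≤ 50 months: 37 ≤ 50 is true
  stated purpose = family: family == family is true
  passport validity remaining between 85 months and 106 months: 37 in [85, 106] is false
  demonstrated funds = 52427 USD: 53176 == 52427 is false
  prior overstay on record: no → false
  interview score ≤ 2: 5 ≤ 2 is false
  biometrics captured: no → false
  return ticket booked: no → false
  intended stay ≤ 660 days: 488 ≤ 660 is true
  home-ties score < 7: 9 < 7 is false
  stated purpose ∈ {family, medical, study}: family is in the set → true
  criminal record: no → false
Combine:
[1] true OR false OR false = true
[2] true OR true = true
[3] true OR true = true
[4.1] NOT false = true
[4] true OR false OR false = true
[5] false OR false OR false = false
[6.2] NOT false = true
[6] true OR true = true
[7] true OR true OR false = true
[root] true AND true AND true AND true AND false AND true AND true = false
Overall: false → refused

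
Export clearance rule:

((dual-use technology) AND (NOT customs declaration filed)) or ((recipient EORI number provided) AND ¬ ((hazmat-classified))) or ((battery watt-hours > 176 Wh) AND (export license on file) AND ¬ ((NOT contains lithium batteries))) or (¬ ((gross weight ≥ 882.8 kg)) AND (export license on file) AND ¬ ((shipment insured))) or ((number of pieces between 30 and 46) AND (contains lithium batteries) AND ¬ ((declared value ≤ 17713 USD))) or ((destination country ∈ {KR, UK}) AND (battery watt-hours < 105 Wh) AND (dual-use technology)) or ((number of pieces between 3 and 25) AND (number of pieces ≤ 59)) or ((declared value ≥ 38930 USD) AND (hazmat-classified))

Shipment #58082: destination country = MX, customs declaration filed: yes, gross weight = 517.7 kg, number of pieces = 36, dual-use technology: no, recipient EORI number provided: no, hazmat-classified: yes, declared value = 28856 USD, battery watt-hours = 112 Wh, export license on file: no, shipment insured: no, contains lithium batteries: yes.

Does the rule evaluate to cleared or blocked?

Cleared

Atomic conditions:
  dual-use technology: no → false
  NOT customs declaration filed: yes → false
  recipient EORI number provided: no → false
  hazmat-classified: yes → true
  battery watt-hours > 176 Wh: 112 > 176 is false
  export license on file: no → false
  NOT contains lithium batteries: yes → false
  gross weight ≥ 882.8 kg: 517.7 ≥ 882.8 is false
  shipment insured: no → false
  number of pieces between 30 and 46: 36 in [30, 46] is true
  contains lithium batteries: yes → true
  declared value ≤ 17713 USD: 28856 ≤ 17713 is false
  destination country ∈ {KR, UK}: MX is not in the set → false
  battery watt-hours < 105 Wh: 112 < 105 is false
  number of pieces between 3 and 25: 36 in [3, 25] is false
  number of pieces ≤ 59: 36 ≤ 59 is true
  declared value ≥ 38930 USD: 28856 ≥ 38930 is false
Combine:
[1] false AND false = false
[2.2] NOT true = false
[2] false AND false = false
[3.3] NOT false = true
[3] false AND false AND true = false
[4.1] NOT false = true
[4.3] NOT false = true
[4] true AND false AND true = false
[5.3] NOT false = true
[5] true AND true AND true = true
[6] false AND false AND false = false
[7] false AND true = false
[8] false AND true = false
[root] false OR false OR false OR false OR true OR false OR false OR false = true
Overall: true → cleared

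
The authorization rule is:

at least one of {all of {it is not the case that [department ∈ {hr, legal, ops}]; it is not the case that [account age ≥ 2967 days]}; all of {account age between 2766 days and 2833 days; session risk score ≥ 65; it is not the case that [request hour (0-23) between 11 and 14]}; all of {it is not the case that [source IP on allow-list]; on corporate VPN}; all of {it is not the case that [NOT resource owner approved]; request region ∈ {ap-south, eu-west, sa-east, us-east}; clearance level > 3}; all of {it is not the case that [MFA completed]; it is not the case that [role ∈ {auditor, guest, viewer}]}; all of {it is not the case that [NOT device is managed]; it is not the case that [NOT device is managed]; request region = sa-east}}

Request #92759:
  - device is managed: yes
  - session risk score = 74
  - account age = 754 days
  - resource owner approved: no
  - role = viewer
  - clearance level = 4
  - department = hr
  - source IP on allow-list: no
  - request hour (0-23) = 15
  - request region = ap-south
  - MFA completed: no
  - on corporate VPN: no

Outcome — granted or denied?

Atomic conditions:
  department ∈ {hr, legal, ops}: hr is in the set → true
  account age ≥ 2967 days: 754 ≥ 2967 is false
  account age between 2766 days and 2833 days: 754 in [2766, 2833] is false
  session risk score ≥ 65: 74 ≥ 65 is true
  request hour (0-23) between 11 and 14: 15 in [11, 14] is false
  source IP on allow-list: no → false
  on corporate VPN: no → false
  NOT resource owner approved: no → true
  request region ∈ {ap-south, eu-west, sa-east, us-east}: ap-south is in the set → true
  clearance level > 3: 4 > 3 is true
  MFA completed: no → false
  role ∈ {auditor, guest, viewer}: viewer is in the set → true
  NOT device is managed: yes → false
  request region = sa-east: ap-south == sa-east is false
Combine:
[1.1] NOT true = false
[1.2] NOT false = true
[1] false AND true = false
[2.3] NOT false = true
[2] false AND true AND true = false
[3.1] NOT false = true
[3] true AND false = false
[4.1] NOT true = false
[4] false AND true AND true = false
[5.1] NOT false = true
[5.2] NOT true = false
[5] true AND false = false
[6.1] NOT false = true
[6.2] NOT false = true
[6] true AND true AND false = false
[root] false OR false OR false OR false OR false OR false = false
Overall: false → denied

Denied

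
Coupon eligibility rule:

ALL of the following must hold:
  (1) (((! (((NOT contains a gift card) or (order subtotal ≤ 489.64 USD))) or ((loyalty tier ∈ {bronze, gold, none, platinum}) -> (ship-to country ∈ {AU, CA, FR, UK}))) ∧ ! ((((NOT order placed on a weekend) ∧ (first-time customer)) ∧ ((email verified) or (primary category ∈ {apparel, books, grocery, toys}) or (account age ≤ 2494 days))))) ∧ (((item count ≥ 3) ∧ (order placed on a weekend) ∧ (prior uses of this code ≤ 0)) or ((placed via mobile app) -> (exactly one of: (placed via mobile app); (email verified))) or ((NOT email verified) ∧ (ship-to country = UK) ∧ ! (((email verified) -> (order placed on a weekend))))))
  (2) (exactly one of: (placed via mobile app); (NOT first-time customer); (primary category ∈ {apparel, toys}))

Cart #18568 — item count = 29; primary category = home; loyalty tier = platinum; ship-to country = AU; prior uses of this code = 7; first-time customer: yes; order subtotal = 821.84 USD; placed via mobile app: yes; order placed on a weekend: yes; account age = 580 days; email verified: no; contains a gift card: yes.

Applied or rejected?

Applied

Atomic conditions:
  NOT contains a gift card: yes → false
  order subtotal ≤ 489.64 USD: 821.84 ≤ 489.64 is false
  loyalty tier ∈ {bronze, gold, none, platinum}: platinum is in the set → true
  ship-to country ∈ {AU, CA, FR, UK}: AU is in the set → true
  NOT order placed on a weekend: yes → false
  first-time customer: yes → true
  email verified: no → false
  primary category ∈ {apparel, books, grocery, toys}: home is not in the set → false
  account age ≤ 2494 days: 580 ≤ 2494 is true
  item count ≥ 3: 29 ≥ 3 is true
  order placed on a weekend: yes → true
  prior uses of this code ≤ 0: 7 ≤ 0 is false
  placed via mobile app: yes → true
  NOT email verified: no → true
  ship-to country = UK: AU == UK is false
  NOT first-time customer: yes → false
  primary category ∈ {apparel, toys}: home is not in the set → false
Combine:
[1.1.1.1.1] false OR false = false
[1.1.1.1] NOT false = true
[1.1.1.2] true → true = true
[1.1.1] true OR true = true
[1.1.2.1.1] false AND true = false
[1.1.2.1.2] false OR false OR true = true
[1.1.2.1] false AND true = false
[1.1.2] NOT false = true
[1.1] true AND true = true
[1.2.1] true AND true AND false = false
[1.2.2.2] exactly-one(true, false) = true
[1.2.2] true → true = true
[1.2.3.3.1] false → true (antecedent false ⇒ implication holds) = true
[1.2.3.3] NOT true = false
[1.2.3] true AND false AND false = false
[1.2] false OR true OR false = true
[1] true AND true = true
[2] exactly-one(true, false, false) = true
[root] true AND true = true
Overall: true → applied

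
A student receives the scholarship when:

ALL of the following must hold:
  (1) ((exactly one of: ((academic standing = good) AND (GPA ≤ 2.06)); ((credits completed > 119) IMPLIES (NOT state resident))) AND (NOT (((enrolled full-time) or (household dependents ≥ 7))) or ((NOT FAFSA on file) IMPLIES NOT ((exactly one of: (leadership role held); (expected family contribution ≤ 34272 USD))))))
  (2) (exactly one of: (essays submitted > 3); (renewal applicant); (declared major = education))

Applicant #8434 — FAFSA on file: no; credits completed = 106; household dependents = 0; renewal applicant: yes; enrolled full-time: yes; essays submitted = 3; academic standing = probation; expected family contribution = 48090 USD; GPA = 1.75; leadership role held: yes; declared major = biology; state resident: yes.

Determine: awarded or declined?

Atomic conditions:
  academic standing = good: probation == good is false
  GPA ≤ 2.06: 1.75 ≤ 2.06 is true
  credits completed > 119: 106 > 119 is false
  NOT state resident: yes → false
  enrolled full-time: yes → true
  household dependents ≥ 7: 0 ≥ 7 is false
  NOT FAFSA on file: no → true
  leadership role held: yes → true
  expected family contribution ≤ 34272 USD: 48090 ≤ 34272 is false
  essays submitted > 3: 3 > 3 is false
  renewal applicant: yes → true
  declared major = education: biology == education is false
Combine:
[1.1.1] false AND true = false
[1.1.2] false → false (antecedent false ⇒ implication holds) = true
[1.1] exactly-one(false, true) = true
[1.2.1.1] true OR false = true
[1.2.1] NOT true = false
[1.2.2.2.1] exactly-one(true, false) = true
[1.2.2.2] NOT true = false
[1.2.2] true → false = false
[1.2] false OR false = false
[1] true AND false = false
[2] exactly-one(false, true, false) = true
[root] false AND true = false
Overall: false → declined

Declined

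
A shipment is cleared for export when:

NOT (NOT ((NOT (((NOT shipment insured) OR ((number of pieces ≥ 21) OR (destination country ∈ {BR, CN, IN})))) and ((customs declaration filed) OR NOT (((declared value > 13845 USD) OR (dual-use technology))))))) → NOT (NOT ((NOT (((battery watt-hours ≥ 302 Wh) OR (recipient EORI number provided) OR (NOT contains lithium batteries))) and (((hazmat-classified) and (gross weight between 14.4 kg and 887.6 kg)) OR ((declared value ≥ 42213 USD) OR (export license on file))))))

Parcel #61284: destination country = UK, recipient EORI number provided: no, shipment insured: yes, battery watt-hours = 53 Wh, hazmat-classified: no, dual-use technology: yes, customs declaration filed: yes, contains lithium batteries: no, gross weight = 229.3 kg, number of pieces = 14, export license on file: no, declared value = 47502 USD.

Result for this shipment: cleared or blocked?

Blocked

Atomic conditions:
  NOT shipment insured: yes → false
  number of pieces ≥ 21: 14 ≥ 21 is false
  destination country ∈ {BR, CN, IN}: UK is not in the set → false
  customs declaration filed: yes → true
  declared value > 13845 USD: 47502 > 13845 is true
  dual-use technology: yes → true
  battery watt-hours ≥ 302 Wh: 53 ≥ 302 is false
  recipient EORI number provided: no → false
  NOT contains lithium batteries: no → true
  hazmat-classified: no → false
  gross weight between 14.4 kg and 887.6 kg: 229.3 in [14.4, 887.6] is true
  declared value ≥ 42213 USD: 47502 ≥ 42213 is true
  export license on file: no → false
Combine:
[1.1.1.1.1.2] false OR false = false
[1.1.1.1.1] false OR false = false
[1.1.1.1] NOT false = true
[1.1.1.2.2.1] true OR true = true
[1.1.1.2.2] NOT true = false
[1.1.1.2] true OR false = true
[1.1.1] true AND true = true
[1.1] NOT true = false
[1] NOT false = true
[2.1.1.1.1] false OR false OR true = true
[2.1.1.1] NOT true = false
[2.1.1.2.1] false AND true = false
[2.1.1.2.2] true OR false = true
[2.1.1.2] false OR true = true
[2.1.1] false AND true = false
[2.1] NOT false = true
[2] NOT true = false
[root] true → false = false
Overall: false → blocked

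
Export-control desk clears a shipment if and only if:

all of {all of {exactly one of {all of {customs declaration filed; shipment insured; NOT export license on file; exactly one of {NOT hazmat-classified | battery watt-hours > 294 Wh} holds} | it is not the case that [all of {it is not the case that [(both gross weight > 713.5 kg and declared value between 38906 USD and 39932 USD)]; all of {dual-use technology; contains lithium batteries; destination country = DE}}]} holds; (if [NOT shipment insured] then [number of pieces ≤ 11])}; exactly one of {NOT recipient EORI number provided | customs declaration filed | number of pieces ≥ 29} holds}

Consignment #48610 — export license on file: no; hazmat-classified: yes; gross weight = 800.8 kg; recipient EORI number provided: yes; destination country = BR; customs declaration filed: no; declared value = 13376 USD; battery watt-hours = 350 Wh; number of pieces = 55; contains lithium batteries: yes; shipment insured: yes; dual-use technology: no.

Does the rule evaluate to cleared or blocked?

Atomic conditions:
  customs declaration filed: no → false
  shipment insured: yes → true
  NOT export license on file: no → true
  NOT hazmat-classified: yes → false
  battery watt-hours > 294 Wh: 350 > 294 is true
  gross weight > 713.5 kg: 800.8 > 713.5 is true
  declared value between 38906 USD and 39932 USD: 13376 in [38906, 39932] is false
  dual-use technology: no → false
  contains lithium batteries: yes → true
  destination country = DE: BR == DE is false
  NOT shipment insured: yes → false
  number of pieces ≤ 11: 55 ≤ 11 is false
  NOT recipient EORI number provided: yes → false
  number of pieces ≥ 29: 55 ≥ 29 is true
Combine:
[1.1.1.4] exactly-one(false, true) = true
[1.1.1] false AND true AND true AND true = false
[1.1.2.1.1.1] true AND false = false
[1.1.2.1.1] NOT false = true
[1.1.2.1.2] false AND true AND false = false
[1.1.2.1] true AND false = false
[1.1.2] NOT false = true
[1.1] exactly-one(false, true) = true
[1.2] false → false (antecedent false ⇒ implication holds) = true
[1] true AND true = true
[2] exactly-one(false, false, true) = true
[root] true AND true = true
Overall: true → cleared

Cleared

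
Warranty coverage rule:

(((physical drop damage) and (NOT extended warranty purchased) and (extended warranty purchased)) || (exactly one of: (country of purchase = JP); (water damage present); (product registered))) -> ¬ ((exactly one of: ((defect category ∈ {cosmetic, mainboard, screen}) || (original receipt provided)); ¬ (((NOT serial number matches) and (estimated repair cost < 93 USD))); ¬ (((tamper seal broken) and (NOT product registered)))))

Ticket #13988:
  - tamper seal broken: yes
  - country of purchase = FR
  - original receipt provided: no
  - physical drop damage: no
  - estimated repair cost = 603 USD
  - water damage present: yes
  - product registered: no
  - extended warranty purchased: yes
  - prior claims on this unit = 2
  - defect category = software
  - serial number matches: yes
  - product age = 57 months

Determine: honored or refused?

Refused

Atomic conditions:
  physical drop damage: no → false
  NOT extended warranty purchased: yes → false
  extended warranty purchased: yes → true
  country of purchase = JP: FR == JP is false
  water damage present: yes → true
  product registered: no → false
  defect category ∈ {cosmetic, mainboard, screen}: software is not in the set → false
  original receipt provided: no → false
  NOT serial number matches: yes → false
  estimated repair cost < 93 USD: 603 < 93 is false
  tamper seal broken: yes → true
  NOT product registered: no → true
Combine:
[1.1] false AND false AND true = false
[1.2] exactly-one(false, true, false) = true
[1] false OR true = true
[2.1.1] false OR false = false
[2.1.2.1] false AND false = false
[2.1.2] NOT false = true
[2.1.3.1] true AND true = true
[2.1.3] NOT true = false
[2.1] exactly-one(false, true, false) = true
[2] NOT true = false
[root] true → false = false
Overall: false → refused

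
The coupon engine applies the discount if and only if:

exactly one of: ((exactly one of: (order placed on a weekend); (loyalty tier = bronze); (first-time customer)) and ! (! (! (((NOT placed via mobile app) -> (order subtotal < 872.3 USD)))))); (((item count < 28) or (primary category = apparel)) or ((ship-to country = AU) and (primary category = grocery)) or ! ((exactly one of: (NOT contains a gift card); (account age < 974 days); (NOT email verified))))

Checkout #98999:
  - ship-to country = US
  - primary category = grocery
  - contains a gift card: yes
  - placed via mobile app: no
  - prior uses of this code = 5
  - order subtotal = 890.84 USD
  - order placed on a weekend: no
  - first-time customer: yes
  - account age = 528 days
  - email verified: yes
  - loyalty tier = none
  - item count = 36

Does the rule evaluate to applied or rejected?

Atomic conditions:
  order placed on a weekend: no → false
  loyalty tier = bronze: none == bronze is false
  first-time customer: yes → true
  NOT placed via mobile app: no → true
  order subtotal < 872.3 USD: 890.84 < 872.3 is false
  item count < 28: 36 < 28 is false
  primary category = apparel: grocery == apparel is false
  ship-to country = AU: US == AU is false
  primary category = grocery: grocery == grocery is true
  NOT contains a gift card: yes → false
  account age < 974 days: 528 < 974 is true
  NOT email verified: yes → false
Combine:
[1.1] exactly-one(false, false, true) = true
[1.2.1.1.1] true → false = false
[1.2.1.1] NOT false = true
[1.2.1] NOT true = false
[1.2] NOT false = true
[1] true AND true = true
[2.1] false OR false = false
[2.2] false AND true = false
[2.3.1] exactly-one(false, true, false) = true
[2.3] NOT true = false
[2] false OR false OR false = false
[root] exactly-one(true, false) = true
Overall: true → applied

Applied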